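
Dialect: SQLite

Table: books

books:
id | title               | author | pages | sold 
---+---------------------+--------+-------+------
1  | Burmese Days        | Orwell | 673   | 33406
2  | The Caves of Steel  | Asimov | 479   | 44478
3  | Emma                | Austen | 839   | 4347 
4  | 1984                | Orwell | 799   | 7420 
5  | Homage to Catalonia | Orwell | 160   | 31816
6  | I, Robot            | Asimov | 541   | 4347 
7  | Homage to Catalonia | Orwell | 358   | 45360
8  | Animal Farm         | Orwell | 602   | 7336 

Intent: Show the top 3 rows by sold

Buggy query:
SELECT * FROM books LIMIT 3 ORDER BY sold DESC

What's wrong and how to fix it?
Bug: ORDER BY cannot follow LIMIT; LIMIT is the final clause

Fix: Swap the clauses: ORDER BY first, then LIMIT

Corrected query:
SELECT * FROM books ORDER BY sold DESC LIMIT 3

Result:
id | title               | author | pages | sold 
---+---------------------+--------+-------+------
7  | Homage to Catalonia | Orwell | 358   | 45360
2  | The Caves of Steel  | Asimov | 479   | 44478
1  | Burmese Days        | Orwell | 673   | 33406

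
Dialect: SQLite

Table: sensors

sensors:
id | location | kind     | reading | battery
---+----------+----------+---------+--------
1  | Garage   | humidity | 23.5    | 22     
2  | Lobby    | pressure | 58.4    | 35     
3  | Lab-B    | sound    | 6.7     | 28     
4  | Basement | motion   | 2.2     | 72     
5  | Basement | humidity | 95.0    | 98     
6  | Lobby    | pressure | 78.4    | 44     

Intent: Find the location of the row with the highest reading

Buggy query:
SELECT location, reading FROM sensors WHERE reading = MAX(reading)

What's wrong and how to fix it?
Bug: MAX(reading) is an aggregate and cannot be used directly in WHERE

Fix: Use a subquery: WHERE reading = (SELECT MAX(reading) FROM sensors)

Corrected query:
SELECT location, reading FROM sensors WHERE reading = (SELECT MAX(reading) FROM sensors)

Result:
location | reading
---------+--------
Basement | 95     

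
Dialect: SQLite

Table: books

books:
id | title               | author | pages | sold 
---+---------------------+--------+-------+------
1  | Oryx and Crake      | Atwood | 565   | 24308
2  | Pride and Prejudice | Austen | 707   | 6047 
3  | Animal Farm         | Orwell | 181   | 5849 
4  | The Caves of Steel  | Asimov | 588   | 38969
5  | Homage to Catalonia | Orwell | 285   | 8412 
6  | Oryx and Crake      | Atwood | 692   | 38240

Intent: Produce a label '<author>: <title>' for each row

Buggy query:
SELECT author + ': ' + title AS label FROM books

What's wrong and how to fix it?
Bug: '+' is numeric addition; on text columns SQLite converts them to 0 instead of concatenating

Fix: Use the || operator for string concatenation

Corrected query:
SELECT author || ': ' || title AS label FROM books

Result:
label                      
---------------------------
Atwood: Oryx and Crake     
Austen: Pride and Prejudice
Orwell: Animal Farm        
Asimov: The Caves of Steel 
Orwell: Homage to Catalonia
Atwood: Oryx and Crake     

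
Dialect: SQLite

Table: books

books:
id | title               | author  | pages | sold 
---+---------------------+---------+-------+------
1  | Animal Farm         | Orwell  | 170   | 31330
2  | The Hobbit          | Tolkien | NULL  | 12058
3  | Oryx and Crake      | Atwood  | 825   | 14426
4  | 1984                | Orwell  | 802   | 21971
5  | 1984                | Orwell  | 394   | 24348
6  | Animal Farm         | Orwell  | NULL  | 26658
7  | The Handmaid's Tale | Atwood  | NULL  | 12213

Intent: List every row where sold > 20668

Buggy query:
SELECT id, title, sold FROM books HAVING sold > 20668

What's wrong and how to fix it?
Bug: This is a non-aggregate query (no GROUP BY, no aggregates), so in SQLite the HAVING clause is invalid here; a row-level condition belongs in WHERE

Fix: Use WHERE for row-level filtering

Corrected query:
SELECT id, title, sold FROM books WHERE sold > 20668

Result:
id | title       | sold 
---+-------------+------
1  | Animal Farm | 31330
4  | 1984        | 21971
5  | 1984        | 24348
6  | Animal Farm | 26658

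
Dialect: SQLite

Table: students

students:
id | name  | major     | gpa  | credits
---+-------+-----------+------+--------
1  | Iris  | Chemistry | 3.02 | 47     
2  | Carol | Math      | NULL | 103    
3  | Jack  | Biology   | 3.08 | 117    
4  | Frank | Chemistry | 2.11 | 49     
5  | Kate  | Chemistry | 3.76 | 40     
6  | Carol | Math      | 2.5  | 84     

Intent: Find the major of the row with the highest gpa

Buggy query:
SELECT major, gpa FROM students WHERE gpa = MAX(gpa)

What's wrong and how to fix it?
Bug: WHERE is evaluated per row; an aggregate over the whole table isn't defined there

Fix: Use a subquery: WHERE gpa = (SELECT MAX(gpa) FROM students)

Corrected query:
SELECT major, gpa FROM students WHERE gpa = (SELECT MAX(gpa) FROM students)

Result:
major     | gpa 
----------+-----
Chemistry | 3.76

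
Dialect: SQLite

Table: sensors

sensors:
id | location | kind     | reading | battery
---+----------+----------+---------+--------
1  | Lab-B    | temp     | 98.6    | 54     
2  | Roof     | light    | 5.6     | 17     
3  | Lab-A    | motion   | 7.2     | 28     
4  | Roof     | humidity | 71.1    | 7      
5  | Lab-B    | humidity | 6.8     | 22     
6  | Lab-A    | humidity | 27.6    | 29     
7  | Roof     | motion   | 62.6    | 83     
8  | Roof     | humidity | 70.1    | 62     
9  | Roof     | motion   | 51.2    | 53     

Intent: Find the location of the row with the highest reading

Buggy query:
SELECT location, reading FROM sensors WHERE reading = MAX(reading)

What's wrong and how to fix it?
Bug: MAX(reading) is an aggregate and cannot be used directly in WHERE

Fix: Use a subquery: WHERE reading = (SELECT MAX(reading) FROM sensors)

Corrected query:
SELECT location, reading FROM sensors WHERE reading = (SELECT MAX(reading) FROM sensors)

Result:
location | reading
---------+--------
Lab-B    | 98.6   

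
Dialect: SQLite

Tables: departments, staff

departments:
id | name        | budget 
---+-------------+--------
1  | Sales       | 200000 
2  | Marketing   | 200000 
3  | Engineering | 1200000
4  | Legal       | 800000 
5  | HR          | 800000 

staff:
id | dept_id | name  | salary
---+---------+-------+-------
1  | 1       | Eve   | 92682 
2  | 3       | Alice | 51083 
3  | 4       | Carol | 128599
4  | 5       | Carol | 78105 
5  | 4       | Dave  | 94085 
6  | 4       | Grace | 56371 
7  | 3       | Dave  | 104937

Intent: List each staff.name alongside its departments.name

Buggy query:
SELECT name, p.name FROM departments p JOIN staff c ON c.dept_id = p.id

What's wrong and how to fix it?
Bug: 'name' exists in both joined tables, so the database can't tell which one is meant

Fix: Prefix ambiguous columns with the table alias

Corrected query:
SELECT c.name, p.name FROM departments p JOIN staff c ON c.dept_id = p.id

Result:
name  | name       
------+------------
Eve   | Sales      
Alice | Engineering
Carol | Legal      
Carol | HR         
Dave  | Legal      
Grace | Legal      
Dave  | Engineering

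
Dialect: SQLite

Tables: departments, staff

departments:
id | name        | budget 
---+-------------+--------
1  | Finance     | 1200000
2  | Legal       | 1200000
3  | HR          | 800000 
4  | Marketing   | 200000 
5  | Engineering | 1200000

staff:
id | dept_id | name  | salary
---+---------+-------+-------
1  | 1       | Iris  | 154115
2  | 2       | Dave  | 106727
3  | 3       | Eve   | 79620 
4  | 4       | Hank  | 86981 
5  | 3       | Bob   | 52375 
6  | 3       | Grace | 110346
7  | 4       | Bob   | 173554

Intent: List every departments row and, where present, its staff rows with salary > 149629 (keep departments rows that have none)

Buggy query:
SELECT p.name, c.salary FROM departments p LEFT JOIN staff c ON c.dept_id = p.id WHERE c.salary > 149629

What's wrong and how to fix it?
Bug: A WHERE condition on the right-hand table after LEFT JOIN drops unmatched parents

Fix: Put 'c.salary > 149629' in the JOIN's ON clause instead of WHERE

Corrected query:
SELECT p.name, c.salary FROM departments p LEFT JOIN staff c ON c.dept_id = p.id AND c.salary > 149629

Result:
name        | salary
------------+-------
Finance     | 154115
Legal       | NULL  
HR          | NULL  
Marketing   | 173554
Engineering | NULL  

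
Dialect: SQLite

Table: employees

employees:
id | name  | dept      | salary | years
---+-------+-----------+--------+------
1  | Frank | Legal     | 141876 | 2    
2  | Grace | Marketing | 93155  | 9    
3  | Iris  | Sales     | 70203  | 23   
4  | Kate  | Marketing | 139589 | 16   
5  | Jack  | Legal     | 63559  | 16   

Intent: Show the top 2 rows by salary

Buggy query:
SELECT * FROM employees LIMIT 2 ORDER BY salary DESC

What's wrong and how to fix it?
Bug: ORDER BY cannot follow LIMIT; LIMIT is the final clause

Fix: Sort with ORDER BY, then apply LIMIT

Corrected query:
SELECT * FROM employees ORDER BY salary DESC LIMIT 2

Result:
id | name  | dept      | salary | years
---+-------+-----------+--------+------
1  | Frank | Legal     | 141876 | 2    
4  | Kate  | Marketing | 139589 | 16   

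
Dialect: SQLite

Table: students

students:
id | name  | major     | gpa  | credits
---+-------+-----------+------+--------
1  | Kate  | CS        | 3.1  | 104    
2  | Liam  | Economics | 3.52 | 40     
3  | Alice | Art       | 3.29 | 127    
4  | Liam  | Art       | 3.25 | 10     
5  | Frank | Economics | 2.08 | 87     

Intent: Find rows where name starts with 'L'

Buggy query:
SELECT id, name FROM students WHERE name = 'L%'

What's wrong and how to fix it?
Bug: '=' compares the literal string including the % character; pattern matching needs LIKE

Fix: Replace '=' with LIKE so 'L%' is treated as a pattern

Corrected query:
SELECT id, name FROM students WHERE name LIKE 'L%'

Result:
id | name
---+-----
2  | Liam
4  | Liam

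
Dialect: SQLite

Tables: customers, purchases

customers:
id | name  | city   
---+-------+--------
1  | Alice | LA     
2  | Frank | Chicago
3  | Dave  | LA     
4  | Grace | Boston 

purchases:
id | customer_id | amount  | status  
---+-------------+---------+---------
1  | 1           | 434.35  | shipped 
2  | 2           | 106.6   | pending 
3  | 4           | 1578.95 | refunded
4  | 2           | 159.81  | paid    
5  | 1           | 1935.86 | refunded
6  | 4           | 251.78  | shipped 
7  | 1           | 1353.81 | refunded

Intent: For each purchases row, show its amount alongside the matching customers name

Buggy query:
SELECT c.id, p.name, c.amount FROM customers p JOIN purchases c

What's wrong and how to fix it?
Bug: JOIN with no ON clause produces a cartesian product; every purchases row pairs with every customers row

Fix: Add ON c.customer_id = p.id to the JOIN

Corrected query:
SELECT c.id, p.name, c.amount FROM customers p JOIN purchases c ON c.customer_id = p.id

Result:
id | name  | amount 
---+-------+--------
1  | Alice | 434.35 
2  | Frank | 106.6  
3  | Grace | 1578.95
4  | Frank | 159.81 
5  | Alice | 1935.86
6  | Grace | 251.78 
7  | Alice | 1353.81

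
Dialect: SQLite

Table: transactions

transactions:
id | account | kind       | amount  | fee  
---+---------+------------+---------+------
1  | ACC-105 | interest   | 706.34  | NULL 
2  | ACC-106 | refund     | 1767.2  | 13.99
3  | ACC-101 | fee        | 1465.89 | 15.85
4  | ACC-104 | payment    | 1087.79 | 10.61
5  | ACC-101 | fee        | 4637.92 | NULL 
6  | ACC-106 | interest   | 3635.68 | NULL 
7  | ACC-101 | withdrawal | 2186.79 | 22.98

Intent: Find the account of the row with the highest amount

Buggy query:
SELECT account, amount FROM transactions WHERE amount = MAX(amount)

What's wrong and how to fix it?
Bug: MAX(amount) is an aggregate and cannot be used directly in WHERE

Fix: Wrap MAX in a scalar subquery so WHERE compares against a single value

Corrected query:
SELECT account, amount FROM transactions WHERE amount = (SELECT MAX(amount) FROM transactions)

Result:
account | amount 
--------+--------
ACC-101 | 4637.92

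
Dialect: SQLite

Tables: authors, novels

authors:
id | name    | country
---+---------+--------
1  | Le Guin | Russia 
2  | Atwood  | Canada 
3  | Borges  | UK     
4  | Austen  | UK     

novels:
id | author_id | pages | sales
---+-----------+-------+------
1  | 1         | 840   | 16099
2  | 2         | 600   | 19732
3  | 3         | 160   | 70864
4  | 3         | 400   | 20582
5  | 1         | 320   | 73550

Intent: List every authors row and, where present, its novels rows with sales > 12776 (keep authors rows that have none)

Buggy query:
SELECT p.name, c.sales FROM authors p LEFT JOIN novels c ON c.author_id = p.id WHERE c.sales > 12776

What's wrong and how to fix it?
Bug: A WHERE condition on the right-hand table after LEFT JOIN drops unmatched parents

Fix: Put 'c.sales > 12776' in the JOIN's ON clause instead of WHERE

Corrected query:
SELECT p.name, c.sales FROM authors p LEFT JOIN novels c ON c.author_id = p.id AND c.sales > 12776

Result:
name    | sales
--------+------
Le Guin | 16099
Le Guin | 73550
Atwood  | 19732
Borges  | 20582
Borges  | 70864
Austen  | NULL 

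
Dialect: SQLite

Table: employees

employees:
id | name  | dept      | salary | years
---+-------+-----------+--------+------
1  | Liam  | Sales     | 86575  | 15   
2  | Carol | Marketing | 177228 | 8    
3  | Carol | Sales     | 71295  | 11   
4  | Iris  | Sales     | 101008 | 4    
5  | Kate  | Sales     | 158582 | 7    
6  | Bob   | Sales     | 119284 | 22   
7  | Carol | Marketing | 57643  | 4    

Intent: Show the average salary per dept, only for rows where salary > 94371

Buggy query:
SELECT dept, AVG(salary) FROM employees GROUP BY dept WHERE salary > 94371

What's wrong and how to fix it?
Bug: WHERE cannot follow GROUP BY

Fix: Move the WHERE clause before GROUP BY

Corrected query:
SELECT dept, AVG(salary) FROM employees WHERE salary > 94371 GROUP BY dept

Result:
dept      | AVG(salary)  
----------+--------------
Marketing | 177228       
Sales     | 126291.333333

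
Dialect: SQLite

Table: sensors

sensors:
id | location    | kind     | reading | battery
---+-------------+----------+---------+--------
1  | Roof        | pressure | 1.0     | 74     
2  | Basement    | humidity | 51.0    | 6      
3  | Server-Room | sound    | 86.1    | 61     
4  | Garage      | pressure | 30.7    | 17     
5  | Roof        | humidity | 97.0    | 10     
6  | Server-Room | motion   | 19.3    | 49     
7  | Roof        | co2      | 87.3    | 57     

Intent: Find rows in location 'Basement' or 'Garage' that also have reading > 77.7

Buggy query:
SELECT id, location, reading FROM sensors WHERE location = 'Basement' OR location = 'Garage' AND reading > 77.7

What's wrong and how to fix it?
Bug: AND binds tighter than OR, so this parses as location = 'Basement' OR (location = 'Garage' AND reading > 77.7)

Fix: Group the OR with parentheses (or use IN), then AND the threshold

Corrected query:
SELECT id, location, reading FROM sensors WHERE (location = 'Basement' OR location = 'Garage') AND reading > 77.7

Result:
(no rows)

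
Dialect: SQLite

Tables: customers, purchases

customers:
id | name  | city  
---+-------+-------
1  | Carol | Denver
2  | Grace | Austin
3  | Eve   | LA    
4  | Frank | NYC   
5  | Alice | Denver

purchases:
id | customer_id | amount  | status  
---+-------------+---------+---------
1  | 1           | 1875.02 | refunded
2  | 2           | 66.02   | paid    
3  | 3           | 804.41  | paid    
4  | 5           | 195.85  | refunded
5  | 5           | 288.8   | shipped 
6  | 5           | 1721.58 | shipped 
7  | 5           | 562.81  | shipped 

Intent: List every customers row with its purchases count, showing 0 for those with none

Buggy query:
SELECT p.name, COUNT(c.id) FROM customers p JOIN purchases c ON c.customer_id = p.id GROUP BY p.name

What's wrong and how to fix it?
Bug: An inner join excludes parents with zero children

Fix: Use LEFT JOIN so parents without children still appear (COUNT(c.id) gives 0)

Corrected query:
SELECT p.name, COUNT(c.id) FROM customers p LEFT JOIN purchases c ON c.customer_id = p.id GROUP BY p.name

Result:
name  | COUNT(c.id)
------+------------
Alice | 4          
Carol | 1          
Eve   | 1          
Frank | 0          
Grace | 1          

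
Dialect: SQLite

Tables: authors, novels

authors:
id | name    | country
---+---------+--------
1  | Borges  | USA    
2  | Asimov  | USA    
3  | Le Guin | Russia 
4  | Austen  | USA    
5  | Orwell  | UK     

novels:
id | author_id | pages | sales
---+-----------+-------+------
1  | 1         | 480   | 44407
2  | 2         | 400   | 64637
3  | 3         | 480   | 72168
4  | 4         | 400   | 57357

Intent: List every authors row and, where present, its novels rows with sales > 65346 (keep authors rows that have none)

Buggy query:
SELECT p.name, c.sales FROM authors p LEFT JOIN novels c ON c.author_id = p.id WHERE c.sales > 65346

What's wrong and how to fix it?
Bug: A WHERE condition on the right-hand table after LEFT JOIN drops unmatched parents

Fix: Move the right-table condition into the ON clause so unmatched parents are kept

Corrected query:
SELECT p.name, c.sales FROM authors p LEFT JOIN novels c ON c.author_id = p.id AND c.sales > 65346

Result:
name    | sales
--------+------
Borges  | NULL 
Asimov  | NULL 
Le Guin | 72168
Austen  | NULL 
Orwell  | NULL 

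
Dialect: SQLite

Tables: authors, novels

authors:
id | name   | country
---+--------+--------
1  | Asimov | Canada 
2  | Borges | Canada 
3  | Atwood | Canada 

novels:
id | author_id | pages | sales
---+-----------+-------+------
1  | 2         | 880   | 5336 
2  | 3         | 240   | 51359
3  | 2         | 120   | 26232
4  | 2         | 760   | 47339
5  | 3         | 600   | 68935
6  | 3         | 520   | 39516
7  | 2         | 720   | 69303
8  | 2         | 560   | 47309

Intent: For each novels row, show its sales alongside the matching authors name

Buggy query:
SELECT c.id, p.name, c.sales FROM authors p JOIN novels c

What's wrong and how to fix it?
Bug: Missing join condition: each novels row is matched to all authors rows instead of just its own

Fix: Add ON c.author_id = p.id to the JOIN

Corrected query:
SELECT c.id, p.name, c.sales FROM authors p JOIN novels c ON c.author_id = p.id

Result:
id | name   | sales
---+--------+------
1  | Borges | 5336 
2  | Atwood | 51359
3  | Borges | 26232
4  | Borges | 47339
5  | Atwood | 68935
6  | Atwood | 39516
7  | Borges | 69303
8  | Borges | 47309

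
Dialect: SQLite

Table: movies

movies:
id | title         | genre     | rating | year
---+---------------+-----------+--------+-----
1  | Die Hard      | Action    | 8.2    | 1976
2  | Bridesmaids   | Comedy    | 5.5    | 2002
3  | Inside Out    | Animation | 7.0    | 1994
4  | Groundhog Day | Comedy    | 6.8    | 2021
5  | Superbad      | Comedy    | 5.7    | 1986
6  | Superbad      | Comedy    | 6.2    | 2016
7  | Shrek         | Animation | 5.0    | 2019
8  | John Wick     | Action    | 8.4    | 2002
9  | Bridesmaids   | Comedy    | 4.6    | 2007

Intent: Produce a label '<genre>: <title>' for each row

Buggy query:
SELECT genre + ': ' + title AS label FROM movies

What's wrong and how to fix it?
Bug: '+' is numeric addition; on text columns SQLite converts them to 0 instead of concatenating

Fix: Replace + with || to concatenate text

Corrected query:
SELECT genre || ': ' || title AS label FROM movies

Result:
label                
---------------------
Action: Die Hard     
Comedy: Bridesmaids  
Animation: Inside Out
Comedy: Groundhog Day
Comedy: Superbad     
Comedy: Superbad     
Animation: Shrek     
Action: John Wick    
Comedy: Bridesmaids  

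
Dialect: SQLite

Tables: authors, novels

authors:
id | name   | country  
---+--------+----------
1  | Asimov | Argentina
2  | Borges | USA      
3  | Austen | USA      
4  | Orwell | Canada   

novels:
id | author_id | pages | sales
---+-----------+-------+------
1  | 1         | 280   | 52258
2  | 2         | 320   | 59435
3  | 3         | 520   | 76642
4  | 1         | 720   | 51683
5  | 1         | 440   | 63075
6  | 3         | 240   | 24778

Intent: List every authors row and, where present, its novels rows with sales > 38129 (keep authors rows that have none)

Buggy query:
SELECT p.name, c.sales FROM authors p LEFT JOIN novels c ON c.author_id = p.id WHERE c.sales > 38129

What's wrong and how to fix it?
Bug: A WHERE condition on the right-hand table after LEFT JOIN drops unmatched parents

Fix: Move the right-table condition into the ON clause so unmatched parents are kept

Corrected query:
SELECT p.name, c.sales FROM authors p LEFT JOIN novels c ON c.author_id = p.id AND c.sales > 38129

Result:
name   | sales
-------+------
Asimov | 51683
Asimov | 52258
Asimov | 63075
Borges | 59435
Austen | 76642
Orwell | NULL 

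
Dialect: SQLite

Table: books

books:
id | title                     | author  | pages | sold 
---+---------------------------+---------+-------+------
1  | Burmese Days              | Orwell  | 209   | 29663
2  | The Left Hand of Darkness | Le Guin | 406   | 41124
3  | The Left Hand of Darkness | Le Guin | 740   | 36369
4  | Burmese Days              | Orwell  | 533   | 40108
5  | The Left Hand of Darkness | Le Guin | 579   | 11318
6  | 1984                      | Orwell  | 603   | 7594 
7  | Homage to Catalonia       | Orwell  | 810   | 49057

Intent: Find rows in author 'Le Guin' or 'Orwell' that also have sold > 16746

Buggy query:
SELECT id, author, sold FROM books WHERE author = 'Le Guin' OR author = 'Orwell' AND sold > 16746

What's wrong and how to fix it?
Bug: AND binds tighter than OR, so this parses as author = 'Le Guin' OR (author = 'Orwell' AND sold > 16746)

Fix: Group the OR with parentheses (or use IN), then AND the threshold

Corrected query:
SELECT id, author, sold FROM books WHERE (author = 'Le Guin' OR author = 'Orwell') AND sold > 16746

Result:
id | author  | sold 
---+---------+------
1  | Orwell  | 29663
2  | Le Guin | 41124
3  | Le Guin | 36369
4  | Orwell  | 40108
7  | Orwell  | 49057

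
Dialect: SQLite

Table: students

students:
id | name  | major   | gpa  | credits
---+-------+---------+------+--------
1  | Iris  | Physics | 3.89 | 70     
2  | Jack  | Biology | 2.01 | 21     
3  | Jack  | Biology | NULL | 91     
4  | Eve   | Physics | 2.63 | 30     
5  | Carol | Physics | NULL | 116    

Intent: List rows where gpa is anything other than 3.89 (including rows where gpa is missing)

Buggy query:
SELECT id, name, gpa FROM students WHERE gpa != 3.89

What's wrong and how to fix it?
Bug: Inequality against NULL is unknown, not true; rows with NULL are dropped

Fix: Handle NULL separately with IS NULL alongside the inequality

Corrected query:
SELECT id, name, gpa FROM students WHERE gpa != 3.89 OR gpa IS NULL

Result:
id | name  | gpa 
---+-------+-----
2  | Jack  | 2.01
3  | Jack  | NULL
4  | Eve   | 2.63
5  | Carol | NULL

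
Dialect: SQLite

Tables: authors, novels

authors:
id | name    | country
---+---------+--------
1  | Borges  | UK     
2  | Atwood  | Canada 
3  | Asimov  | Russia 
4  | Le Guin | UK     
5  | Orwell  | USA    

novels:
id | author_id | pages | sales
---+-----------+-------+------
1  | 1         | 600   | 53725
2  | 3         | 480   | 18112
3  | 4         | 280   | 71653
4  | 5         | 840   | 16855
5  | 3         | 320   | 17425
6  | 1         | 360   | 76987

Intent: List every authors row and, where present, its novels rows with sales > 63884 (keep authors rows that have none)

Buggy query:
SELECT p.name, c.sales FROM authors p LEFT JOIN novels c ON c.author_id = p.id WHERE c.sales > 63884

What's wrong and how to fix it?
Bug: A WHERE condition on the right-hand table after LEFT JOIN drops unmatched parents

Fix: Move the right-table condition into the ON clause so unmatched parents are kept

Corrected query:
SELECT p.name, c.sales FROM authors p LEFT JOIN novels c ON c.author_id = p.id AND c.sales > 63884

Result:
name    | sales
--------+------
Borges  | 76987
Atwood  | NULL 
Asimov  | NULL 
Le Guin | 71653
Orwell  | NULL 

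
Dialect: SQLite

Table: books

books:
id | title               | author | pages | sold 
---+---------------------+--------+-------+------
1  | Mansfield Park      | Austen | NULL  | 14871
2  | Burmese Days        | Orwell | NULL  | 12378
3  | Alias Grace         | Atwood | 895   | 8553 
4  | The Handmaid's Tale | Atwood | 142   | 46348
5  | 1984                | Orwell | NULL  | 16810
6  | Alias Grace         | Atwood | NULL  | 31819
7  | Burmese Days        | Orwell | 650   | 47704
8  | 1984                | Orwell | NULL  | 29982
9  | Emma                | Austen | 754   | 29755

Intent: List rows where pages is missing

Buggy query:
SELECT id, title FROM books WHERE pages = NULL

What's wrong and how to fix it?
Bug: Comparing to NULL with '=' never matches; NULL = NULL is unknown, not true

Fix: Use IS NULL to test for NULL

Corrected query:
SELECT id, title FROM books WHERE pages IS NULL

Result:
id | title         
---+---------------
1  | Mansfield Park
2  | Burmese Days  
5  | 1984          
6  | Alias Grace   
8  | 1984          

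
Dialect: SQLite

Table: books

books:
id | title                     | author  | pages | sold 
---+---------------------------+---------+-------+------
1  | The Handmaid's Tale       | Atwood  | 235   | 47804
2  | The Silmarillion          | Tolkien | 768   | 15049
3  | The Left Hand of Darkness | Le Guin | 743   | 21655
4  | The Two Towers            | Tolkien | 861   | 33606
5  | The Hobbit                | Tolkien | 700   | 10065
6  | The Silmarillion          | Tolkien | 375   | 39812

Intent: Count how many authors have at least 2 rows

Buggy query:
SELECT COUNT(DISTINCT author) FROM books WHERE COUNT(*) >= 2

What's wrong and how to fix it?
Bug: COUNT(*) cannot appear in WHERE; the per-group count doesn't exist yet

Fix: Group first with HAVING COUNT(*) >= 2, then COUNT the resulting groups

Corrected query:
SELECT COUNT(*) FROM (SELECT author FROM books GROUP BY author HAVING COUNT(*) >= 2)

Result:
COUNT(*)
--------
1       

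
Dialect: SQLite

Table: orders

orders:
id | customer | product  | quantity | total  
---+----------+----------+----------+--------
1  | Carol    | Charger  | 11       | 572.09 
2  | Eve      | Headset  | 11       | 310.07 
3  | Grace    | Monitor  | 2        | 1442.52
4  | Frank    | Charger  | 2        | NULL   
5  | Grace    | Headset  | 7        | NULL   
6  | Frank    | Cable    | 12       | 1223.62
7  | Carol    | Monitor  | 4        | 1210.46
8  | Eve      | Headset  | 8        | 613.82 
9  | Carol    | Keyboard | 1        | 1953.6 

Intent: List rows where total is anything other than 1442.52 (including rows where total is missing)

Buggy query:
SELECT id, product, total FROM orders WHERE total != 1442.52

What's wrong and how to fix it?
Bug: 'total != 1442.52' is unknown when total is NULL, so NULL rows are silently excluded

Fix: Handle NULL separately with IS NULL alongside the inequality

Corrected query:
SELECT id, product, total FROM orders WHERE total != 1442.52 OR total IS NULL

Result:
id | product  | total  
---+----------+--------
1  | Charger  | 572.09 
2  | Headset  | 310.07 
4  | Charger  | NULL   
5  | Headset  | NULL   
6  | Cable    | 1223.62
7  | Monitor  | 1210.46
8  | Headset  | 613.82 
9  | Keyboard | 1953.6 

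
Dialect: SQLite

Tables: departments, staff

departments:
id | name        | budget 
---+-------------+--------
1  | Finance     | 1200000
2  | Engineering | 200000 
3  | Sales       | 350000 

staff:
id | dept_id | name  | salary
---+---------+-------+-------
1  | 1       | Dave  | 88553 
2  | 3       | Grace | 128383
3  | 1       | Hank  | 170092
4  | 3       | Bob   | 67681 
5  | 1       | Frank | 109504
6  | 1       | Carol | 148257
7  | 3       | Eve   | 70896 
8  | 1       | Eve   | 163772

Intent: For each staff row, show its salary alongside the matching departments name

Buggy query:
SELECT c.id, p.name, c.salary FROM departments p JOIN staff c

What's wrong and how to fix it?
Bug: JOIN with no ON clause produces a cartesian product; every staff row pairs with every departments row

Fix: Add ON c.dept_id = p.id to the JOIN

Corrected query:
SELECT c.id, p.name, c.salary FROM departments p JOIN staff c ON c.dept_id = p.id

Result:
id | name    | salary
---+---------+-------
1  | Finance | 88553 
2  | Sales   | 128383
3  | Finance | 170092
4  | Sales   | 67681 
5  | Finance | 109504
6  | Finance | 148257
7  | Sales   | 70896 
8  | Finance | 163772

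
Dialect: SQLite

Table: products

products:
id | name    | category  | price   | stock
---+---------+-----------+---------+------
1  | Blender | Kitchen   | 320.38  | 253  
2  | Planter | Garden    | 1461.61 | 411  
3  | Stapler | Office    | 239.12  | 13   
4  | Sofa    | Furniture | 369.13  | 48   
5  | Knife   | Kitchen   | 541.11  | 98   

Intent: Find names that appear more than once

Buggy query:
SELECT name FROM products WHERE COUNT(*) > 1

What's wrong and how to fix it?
Bug: COUNT(*) is an aggregate and cannot be used in WHERE

Fix: GROUP BY name, then filter groups with HAVING COUNT(*) > 1

Corrected query:
SELECT name FROM products GROUP BY name HAVING COUNT(*) > 1

Result:
(no rows)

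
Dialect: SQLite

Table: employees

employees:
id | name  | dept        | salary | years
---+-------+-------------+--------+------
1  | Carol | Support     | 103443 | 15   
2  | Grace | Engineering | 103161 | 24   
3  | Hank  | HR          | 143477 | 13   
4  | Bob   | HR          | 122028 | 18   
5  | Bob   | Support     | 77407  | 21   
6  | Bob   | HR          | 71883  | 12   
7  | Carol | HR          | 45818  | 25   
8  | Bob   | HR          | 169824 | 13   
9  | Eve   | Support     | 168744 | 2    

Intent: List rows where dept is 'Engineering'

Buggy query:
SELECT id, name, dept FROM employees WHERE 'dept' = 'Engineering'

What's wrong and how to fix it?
Bug: 'dept' in single quotes is a string literal, not the column; the comparison is literal-vs-literal and never true

Fix: Remove the quotes around the column name (or use double quotes for an identifier)

Corrected query:
SELECT id, name, dept FROM employees WHERE dept = 'Engineering'

Result:
id | name  | dept       
---+-------+------------
2  | Grace | Engineering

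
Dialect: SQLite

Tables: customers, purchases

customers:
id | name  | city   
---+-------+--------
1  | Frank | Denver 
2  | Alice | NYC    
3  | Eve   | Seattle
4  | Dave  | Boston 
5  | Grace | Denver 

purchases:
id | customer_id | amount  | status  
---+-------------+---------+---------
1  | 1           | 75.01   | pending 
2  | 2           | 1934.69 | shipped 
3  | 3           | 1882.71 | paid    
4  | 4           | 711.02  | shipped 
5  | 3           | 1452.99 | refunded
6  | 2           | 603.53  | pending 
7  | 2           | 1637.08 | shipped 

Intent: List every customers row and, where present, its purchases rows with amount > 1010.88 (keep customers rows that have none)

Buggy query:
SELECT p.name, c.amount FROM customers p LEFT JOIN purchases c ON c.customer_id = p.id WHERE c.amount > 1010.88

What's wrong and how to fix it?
Bug: A WHERE condition on the right-hand table after LEFT JOIN drops unmatched parents

Fix: Put 'c.amount > 1010.88' in the JOIN's ON clause instead of WHERE

Corrected query:
SELECT p.name, c.amount FROM customers p LEFT JOIN purchases c ON c.customer_id = p.id AND c.amount > 1010.88

Result:
name  | amount 
------+--------
Frank | NULL   
Alice | 1637.08
Alice | 1934.69
Eve   | 1452.99
Eve   | 1882.71
Dave  | NULL   
Grace | NULL   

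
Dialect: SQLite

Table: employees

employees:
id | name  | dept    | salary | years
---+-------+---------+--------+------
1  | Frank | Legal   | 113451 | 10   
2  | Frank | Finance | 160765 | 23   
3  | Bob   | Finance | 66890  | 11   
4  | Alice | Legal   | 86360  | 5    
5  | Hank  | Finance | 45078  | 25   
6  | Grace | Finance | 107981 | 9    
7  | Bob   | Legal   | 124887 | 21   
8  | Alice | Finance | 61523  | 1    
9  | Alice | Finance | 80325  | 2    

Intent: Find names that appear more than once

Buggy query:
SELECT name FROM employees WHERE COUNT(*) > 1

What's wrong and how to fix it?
Bug: WHERE can't reference COUNT(*); aggregates are computed after WHERE

Fix: Group first, then use HAVING for the count condition

Corrected query:
SELECT name FROM employees GROUP BY name HAVING COUNT(*) > 1

Result:
name 
-----
Alice
Bob  
Frank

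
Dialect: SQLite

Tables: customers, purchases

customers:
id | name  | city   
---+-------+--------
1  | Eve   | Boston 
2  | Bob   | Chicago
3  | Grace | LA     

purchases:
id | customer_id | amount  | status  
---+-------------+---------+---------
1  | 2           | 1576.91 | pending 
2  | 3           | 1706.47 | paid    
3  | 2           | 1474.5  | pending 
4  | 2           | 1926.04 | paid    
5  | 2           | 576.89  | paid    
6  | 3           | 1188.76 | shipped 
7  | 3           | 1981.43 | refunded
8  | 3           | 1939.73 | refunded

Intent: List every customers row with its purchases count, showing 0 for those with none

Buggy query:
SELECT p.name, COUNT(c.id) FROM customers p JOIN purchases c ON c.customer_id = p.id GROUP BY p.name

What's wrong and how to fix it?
Bug: An inner join excludes parents with zero children

Fix: Switch to LEFT JOIN to retain unmatched parent rows

Corrected query:
SELECT p.name, COUNT(c.id) FROM customers p LEFT JOIN purchases c ON c.customer_id = p.id GROUP BY p.name

Result:
name  | COUNT(c.id)
------+------------
Bob   | 4          
Eve   | 0          
Grace | 4          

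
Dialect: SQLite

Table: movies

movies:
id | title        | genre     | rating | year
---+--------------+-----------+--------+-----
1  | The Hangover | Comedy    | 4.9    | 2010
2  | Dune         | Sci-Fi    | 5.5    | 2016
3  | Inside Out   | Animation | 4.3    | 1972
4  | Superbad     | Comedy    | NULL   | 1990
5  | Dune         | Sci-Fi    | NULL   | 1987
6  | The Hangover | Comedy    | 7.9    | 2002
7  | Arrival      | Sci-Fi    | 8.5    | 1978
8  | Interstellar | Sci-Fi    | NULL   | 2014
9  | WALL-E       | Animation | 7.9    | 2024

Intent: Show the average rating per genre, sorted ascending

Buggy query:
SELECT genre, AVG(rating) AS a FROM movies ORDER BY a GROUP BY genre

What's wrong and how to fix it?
Bug: ORDER BY appears before GROUP BY; SQL clause order requires GROUP BY first

Fix: Move ORDER BY to the end, after GROUP BY

Corrected query:
SELECT genre, AVG(rating) AS a FROM movies GROUP BY genre ORDER BY a

Result:
genre     | a  
----------+----
Animation | 6.1
Comedy    | 6.4
Sci-Fi    | 7  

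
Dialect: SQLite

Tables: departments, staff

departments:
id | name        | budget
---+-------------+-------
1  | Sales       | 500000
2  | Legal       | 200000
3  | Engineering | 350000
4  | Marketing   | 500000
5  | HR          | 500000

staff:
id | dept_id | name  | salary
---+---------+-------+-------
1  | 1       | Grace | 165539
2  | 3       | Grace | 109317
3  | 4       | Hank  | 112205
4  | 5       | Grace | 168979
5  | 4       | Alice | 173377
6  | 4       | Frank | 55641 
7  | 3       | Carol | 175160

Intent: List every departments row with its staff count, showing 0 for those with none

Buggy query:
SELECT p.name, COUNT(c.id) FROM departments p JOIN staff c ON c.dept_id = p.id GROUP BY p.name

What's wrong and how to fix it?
Bug: An inner join excludes parents with zero children

Fix: Switch to LEFT JOIN to retain unmatched parent rows

Corrected query:
SELECT p.name, COUNT(c.id) FROM departments p LEFT JOIN staff c ON c.dept_id = p.id GROUP BY p.name

Result:
name        | COUNT(c.id)
------------+------------
Engineering | 2          
HR          | 1          
Legal       | 0          
Marketing   | 3          
Sales       | 1          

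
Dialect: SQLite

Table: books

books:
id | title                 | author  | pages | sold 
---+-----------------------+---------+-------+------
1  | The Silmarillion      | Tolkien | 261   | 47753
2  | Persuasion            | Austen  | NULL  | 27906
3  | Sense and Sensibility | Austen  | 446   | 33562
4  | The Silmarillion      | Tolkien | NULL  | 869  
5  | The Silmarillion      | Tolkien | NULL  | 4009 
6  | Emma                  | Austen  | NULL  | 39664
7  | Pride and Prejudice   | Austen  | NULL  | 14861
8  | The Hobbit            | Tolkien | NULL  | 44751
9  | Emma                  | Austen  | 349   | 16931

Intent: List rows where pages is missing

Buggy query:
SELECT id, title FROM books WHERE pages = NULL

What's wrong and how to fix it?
Bug: Comparing to NULL with '=' never matches; NULL = NULL is unknown, not true

Fix: Replace '= NULL' with 'IS NULL'

Corrected query:
SELECT id, title FROM books WHERE pages IS NULL

Result:
id | title              
---+--------------------
2  | Persuasion         
4  | The Silmarillion   
5  | The Silmarillion   
6  | Emma               
7  | Pride and Prejudice
8  | The Hobbit         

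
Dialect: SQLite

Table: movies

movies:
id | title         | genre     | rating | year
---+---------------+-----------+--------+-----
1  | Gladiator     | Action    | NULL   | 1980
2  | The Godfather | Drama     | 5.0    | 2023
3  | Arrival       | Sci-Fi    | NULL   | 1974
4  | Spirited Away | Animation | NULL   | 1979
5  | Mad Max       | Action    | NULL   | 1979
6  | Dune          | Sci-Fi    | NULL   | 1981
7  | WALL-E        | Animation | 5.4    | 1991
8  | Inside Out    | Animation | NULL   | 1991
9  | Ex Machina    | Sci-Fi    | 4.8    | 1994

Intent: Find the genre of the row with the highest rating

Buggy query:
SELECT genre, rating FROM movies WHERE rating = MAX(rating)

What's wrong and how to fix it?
Bug: WHERE is evaluated per row; an aggregate over the whole table isn't defined there

Fix: Wrap MAX in a scalar subquery so WHERE compares against a single value

Corrected query:
SELECT genre, rating FROM movies WHERE rating = (SELECT MAX(rating) FROM movies)

Result:
genre     | rating
----------+-------
Animation | 5.4   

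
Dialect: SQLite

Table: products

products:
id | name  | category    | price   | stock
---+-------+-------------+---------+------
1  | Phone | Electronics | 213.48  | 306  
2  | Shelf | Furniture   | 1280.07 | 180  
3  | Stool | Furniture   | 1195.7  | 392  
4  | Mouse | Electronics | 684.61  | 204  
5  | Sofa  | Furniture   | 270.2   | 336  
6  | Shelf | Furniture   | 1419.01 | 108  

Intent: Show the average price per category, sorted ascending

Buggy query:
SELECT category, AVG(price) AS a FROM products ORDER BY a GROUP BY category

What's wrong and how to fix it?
Bug: GROUP BY must precede ORDER BY

Fix: Reorder: SELECT … FROM … GROUP BY … ORDER BY …

Corrected query:
SELECT category, AVG(price) AS a FROM products GROUP BY category ORDER BY a

Result:
category    | a       
------------+---------
Electronics | 449.045 
Furniture   | 1041.245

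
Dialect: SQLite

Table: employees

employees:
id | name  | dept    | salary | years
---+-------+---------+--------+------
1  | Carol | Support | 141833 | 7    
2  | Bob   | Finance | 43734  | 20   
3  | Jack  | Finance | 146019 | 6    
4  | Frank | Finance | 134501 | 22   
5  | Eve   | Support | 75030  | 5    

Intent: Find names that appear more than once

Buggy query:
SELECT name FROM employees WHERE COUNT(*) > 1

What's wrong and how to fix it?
Bug: COUNT(*) is an aggregate and cannot be used in WHERE

Fix: GROUP BY name, then filter groups with HAVING COUNT(*) > 1

Corrected query:
SELECT name FROM employees GROUP BY name HAVING COUNT(*) > 1

Result:
(no rows)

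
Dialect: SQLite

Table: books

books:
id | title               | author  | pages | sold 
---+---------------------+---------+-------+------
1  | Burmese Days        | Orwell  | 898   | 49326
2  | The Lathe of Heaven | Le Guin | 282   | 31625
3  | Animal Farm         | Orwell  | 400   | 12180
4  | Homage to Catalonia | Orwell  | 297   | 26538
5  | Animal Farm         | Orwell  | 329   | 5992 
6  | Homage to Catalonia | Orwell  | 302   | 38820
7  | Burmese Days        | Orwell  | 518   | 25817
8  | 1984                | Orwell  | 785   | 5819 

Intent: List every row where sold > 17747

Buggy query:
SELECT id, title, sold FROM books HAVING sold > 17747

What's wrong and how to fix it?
Bug: This is a non-aggregate query (no GROUP BY, no aggregates), so in SQLite the HAVING clause is invalid here; a row-level condition belongs in WHERE

Fix: Replace HAVING with WHERE since the condition applies to individual rows

Corrected query:
SELECT id, title, sold FROM books WHERE sold > 17747

Result:
id | title               | sold 
---+---------------------+------
1  | Burmese Days        | 49326
2  | The Lathe of Heaven | 31625
4  | Homage to Catalonia | 26538
6  | Homage to Catalonia | 38820
7  | Burmese Days        | 25817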